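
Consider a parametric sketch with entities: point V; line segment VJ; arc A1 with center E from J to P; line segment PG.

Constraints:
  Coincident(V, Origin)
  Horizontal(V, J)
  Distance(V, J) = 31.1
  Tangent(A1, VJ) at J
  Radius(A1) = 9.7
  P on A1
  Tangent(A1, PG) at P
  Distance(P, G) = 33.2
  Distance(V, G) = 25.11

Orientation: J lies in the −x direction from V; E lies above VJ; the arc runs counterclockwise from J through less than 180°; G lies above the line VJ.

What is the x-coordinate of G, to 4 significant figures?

-0.1343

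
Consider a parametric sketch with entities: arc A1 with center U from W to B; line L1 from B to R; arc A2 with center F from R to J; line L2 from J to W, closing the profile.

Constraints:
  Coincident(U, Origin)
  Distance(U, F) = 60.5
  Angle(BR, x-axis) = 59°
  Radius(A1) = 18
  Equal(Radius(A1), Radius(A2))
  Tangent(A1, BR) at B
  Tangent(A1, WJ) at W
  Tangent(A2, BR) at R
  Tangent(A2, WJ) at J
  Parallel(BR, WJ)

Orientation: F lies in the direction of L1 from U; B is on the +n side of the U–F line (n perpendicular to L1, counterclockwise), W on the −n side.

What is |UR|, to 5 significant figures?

63.121

Tangency of A1 to both parallel lines with radius 18.0 puts B and W at U ± 18.0·n: B = (-15.429, 9.2707), W = (15.429, -9.2707). Equal radii place R and J the same way about F: R = F + 18.0·n = (15.731, 61.129), J = F − 18.0·n = (46.589, 42.588). Then |UR| = |R − U| = 63.121.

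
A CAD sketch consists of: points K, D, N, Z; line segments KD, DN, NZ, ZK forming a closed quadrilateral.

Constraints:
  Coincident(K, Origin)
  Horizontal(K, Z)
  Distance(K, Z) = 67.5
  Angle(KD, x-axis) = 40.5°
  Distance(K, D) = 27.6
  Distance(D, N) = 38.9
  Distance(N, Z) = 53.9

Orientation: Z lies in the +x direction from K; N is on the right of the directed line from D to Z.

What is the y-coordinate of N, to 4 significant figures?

-20.84

K is at the origin; KZ is horizontal with |KZ| = 67.5 and Z in +x, so Z = (67.5, 0). KD runs at 40.5° with |KD| = 27.6, so D = (20.99, 17.92). N is determined by |DN| = 38.9 and |NZ| = 53.9 together: it lies at the intersection of circle(D, 38.9) and circle(Z, 53.9). With |DZ| = 49.85, the foot of the radical line on DZ is 10.96 from D and the perpendicular offset is √(38.9² − 10.96²) = 37.32. Taking the right-of-DZ solution: N = (17.79, -20.84).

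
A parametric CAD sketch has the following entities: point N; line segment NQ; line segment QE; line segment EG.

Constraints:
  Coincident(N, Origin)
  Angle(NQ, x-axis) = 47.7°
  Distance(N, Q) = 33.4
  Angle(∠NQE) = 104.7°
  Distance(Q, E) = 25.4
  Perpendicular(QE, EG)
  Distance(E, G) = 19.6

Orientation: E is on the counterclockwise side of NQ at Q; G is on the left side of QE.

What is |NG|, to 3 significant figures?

36.2

N is at the origin; NQ runs at 47.7° with length 33.4, so Q = 33.4·(cos 47.7°, sin 47.7°) = (22.5, 24.7). ∠NQE = 104.7°, so QE runs at 47.7° + (180° − 104.7°) = 123° from the x-axis; with |QE| = 25.4, E = Q + 25.4·(cos 123°, sin 123°) = (8.64, 46.0). QE is perpendicular to EG; with |EG| = 19.6 on the left of QE, G = E + 19.6·(-0.839, -0.545) = (-7.79, 35.3). Then |NG| = |G − N| = 36.2.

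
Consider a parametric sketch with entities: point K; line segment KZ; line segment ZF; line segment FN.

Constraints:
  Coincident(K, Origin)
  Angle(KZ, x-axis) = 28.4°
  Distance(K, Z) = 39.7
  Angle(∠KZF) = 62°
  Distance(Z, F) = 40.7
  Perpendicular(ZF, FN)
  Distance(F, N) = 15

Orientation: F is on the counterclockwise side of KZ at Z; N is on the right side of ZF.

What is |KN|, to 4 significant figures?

54.70

K is at the origin; KZ runs at 28.4° with length 39.7, so Z = 39.7·(cos 28.4°, sin 28.4°) = (34.92, 18.88). ∠KZF = 62.0°, so ZF runs at 28.4° + (180° − 62.0°) = 146.4° from the x-axis; with |ZF| = 40.7, F = Z + 40.7·(cos 146.4°, sin 146.4°) = (1.022, 41.41). ZF ⟂ FN; with |FN| = 15.0 on the right of ZF, N = F + 15.0·(0.5534, 0.8329) = (9.323, 53.90). Then |KN| = |N − K| = 54.70.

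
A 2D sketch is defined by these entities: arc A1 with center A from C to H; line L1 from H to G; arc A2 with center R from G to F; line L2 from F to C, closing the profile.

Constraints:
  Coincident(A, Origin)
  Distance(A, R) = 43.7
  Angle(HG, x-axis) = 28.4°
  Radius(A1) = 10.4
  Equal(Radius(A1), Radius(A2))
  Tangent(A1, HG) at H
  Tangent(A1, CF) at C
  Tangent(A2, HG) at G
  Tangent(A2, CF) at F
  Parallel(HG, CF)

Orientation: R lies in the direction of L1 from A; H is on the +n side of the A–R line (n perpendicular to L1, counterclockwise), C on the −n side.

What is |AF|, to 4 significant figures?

44.92

The slot axis is L1's direction at 28.4°, so u = (cos 28.4°, sin 28.4°) = (0.8796, 0.4756) and n = (−sin 28.4°, cos 28.4°) = (-0.4756, 0.8796). A is at the origin and R lies 43.7 along u from A, so R = 43.7·u = (38.44, 20.78). Tangency of A1 to both parallel lines with radius 10.4 puts H and C at A ± 10.4·n: H = (-4.946, 9.148), C = (4.946, -9.148). Equal radii place G and F the same way about R: G = R + 10.4·n = (33.49, 29.93), F = R − 10.4·n = (43.39, 11.64). Then |AF| = |F − A| = 44.92.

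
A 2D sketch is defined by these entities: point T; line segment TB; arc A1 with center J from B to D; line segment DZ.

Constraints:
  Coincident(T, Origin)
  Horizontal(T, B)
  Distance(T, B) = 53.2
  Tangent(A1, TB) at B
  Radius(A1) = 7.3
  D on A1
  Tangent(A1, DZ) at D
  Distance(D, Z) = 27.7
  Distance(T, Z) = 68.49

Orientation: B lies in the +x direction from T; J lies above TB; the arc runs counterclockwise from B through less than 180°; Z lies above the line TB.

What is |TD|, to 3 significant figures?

61.0

Checks: |TB| = 53.20 ✓; |JD| = 7.300 ✓; ∠(JD, DZ) = 90.00° ✓; |DZ| = 27.70 ✓; |TZ| = 68.49 ✓.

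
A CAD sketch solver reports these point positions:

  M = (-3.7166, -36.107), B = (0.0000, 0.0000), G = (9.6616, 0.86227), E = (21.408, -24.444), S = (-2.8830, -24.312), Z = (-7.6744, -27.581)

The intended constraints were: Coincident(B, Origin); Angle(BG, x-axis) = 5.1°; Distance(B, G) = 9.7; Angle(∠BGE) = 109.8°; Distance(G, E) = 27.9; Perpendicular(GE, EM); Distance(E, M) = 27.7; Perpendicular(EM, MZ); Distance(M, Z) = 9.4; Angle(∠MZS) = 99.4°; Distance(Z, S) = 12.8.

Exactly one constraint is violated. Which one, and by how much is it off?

Distance(Z, S) = 12.8 — off by 7.00.

B = (0.00, 0.00) ✓; BG at 5.100° ✓; |BG| = 9.700 ✓; ∠BGE = 109.8° ✓; |GE| = 27.90 ✓; ∠(GE, EM) = 90.00° ✓; |EM| = 27.70 ✓; ∠(EM, MZ) = 90.00° ✓; |MZ| = 9.400 ✓; ∠MZS = 99.40° ✓; |ZS| = 5.800 ✗.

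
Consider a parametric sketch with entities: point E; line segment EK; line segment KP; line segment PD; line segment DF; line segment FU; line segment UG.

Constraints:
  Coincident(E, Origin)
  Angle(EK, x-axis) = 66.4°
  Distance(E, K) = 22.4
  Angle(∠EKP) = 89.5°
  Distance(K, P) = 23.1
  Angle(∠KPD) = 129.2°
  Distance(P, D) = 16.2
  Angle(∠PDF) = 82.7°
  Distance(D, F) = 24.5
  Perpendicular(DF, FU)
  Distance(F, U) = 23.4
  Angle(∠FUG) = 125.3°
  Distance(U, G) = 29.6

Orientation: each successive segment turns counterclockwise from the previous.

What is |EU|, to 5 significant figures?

16.764

E is at the origin; EK runs at 66.4° with length 22.4, so K = (8.9678, 20.527). ∠EKP = 89.5° gives KP at 156.90° from the x-axis; with |KP| = 23.1, P = (-12.280, 29.590). ∠KPD = 129.2° gives PD at -152.30° from the x-axis; with |PD| = 16.2, D = (-26.623, 22.059). ∠PDF = 82.7° gives DF at -55.000° from the x-axis; with |DF| = 24.5, F = (-12.571, 1.9898). DF ⟂ FU, so FU runs at 35.000°; with |FU| = 23.4, U = (6.5973, 15.412). Then |EU| = |U − E| = 16.764.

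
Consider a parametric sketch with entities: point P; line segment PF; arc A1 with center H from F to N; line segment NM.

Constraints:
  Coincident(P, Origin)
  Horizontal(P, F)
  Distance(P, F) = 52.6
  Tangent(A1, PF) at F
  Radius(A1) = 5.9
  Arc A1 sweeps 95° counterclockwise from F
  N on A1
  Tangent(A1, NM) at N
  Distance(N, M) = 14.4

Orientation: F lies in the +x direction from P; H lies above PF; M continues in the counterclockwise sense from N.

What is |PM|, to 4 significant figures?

60.87

P is at the origin; PF is horizontal with |PF| = 52.6 and F on the +x side, so F = (52.60, 0.000). A1 meets PF tangentially, so HF is at right angles to PF, so H = F + (0, 5.9) = (52.60, 5.900). On A1, F sits at bearing -90° from H; a 95° counterclockwise sweep puts N at bearing 5°, so N = H + 5.9·(cos 5°, sin 5°) = (58.48, 6.414). Tangency of A1 to NM means the radius HN is perpendicular to NM, so NM runs along (−sin 5°, cos 5°); with |NM| = 14.4, M = (57.22, 20.76). Then |PM| = |M − P| = 60.87.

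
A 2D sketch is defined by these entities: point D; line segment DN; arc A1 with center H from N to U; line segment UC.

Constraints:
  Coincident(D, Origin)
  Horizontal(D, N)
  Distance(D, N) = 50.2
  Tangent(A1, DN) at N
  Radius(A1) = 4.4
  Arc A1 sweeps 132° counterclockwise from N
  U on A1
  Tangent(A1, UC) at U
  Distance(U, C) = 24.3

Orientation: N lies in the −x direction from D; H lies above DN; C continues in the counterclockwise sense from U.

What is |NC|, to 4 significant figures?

28.53

On A1, N sits at bearing -90° from H; a 132° counterclockwise sweep puts U at bearing 42°, so U = H + 4.4·(cos 42°, sin 42°) = (-46.93, 7.344). A1 meets UC tangentially, so HU is at right angles to UC, so UC runs along (−sin 42°, cos 42°); with |UC| = 24.3, C = (-63.19, 25.40). Then |NC| = |C − N| = 28.53.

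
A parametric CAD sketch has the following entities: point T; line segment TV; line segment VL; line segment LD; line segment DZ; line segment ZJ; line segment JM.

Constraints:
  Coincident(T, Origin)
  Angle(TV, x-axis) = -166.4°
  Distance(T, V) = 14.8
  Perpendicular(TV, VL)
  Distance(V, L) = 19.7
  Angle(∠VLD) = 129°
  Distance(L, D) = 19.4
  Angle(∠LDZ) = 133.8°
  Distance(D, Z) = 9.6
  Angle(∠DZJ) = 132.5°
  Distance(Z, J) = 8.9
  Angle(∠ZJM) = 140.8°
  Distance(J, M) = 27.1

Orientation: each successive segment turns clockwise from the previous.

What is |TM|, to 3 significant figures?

13.6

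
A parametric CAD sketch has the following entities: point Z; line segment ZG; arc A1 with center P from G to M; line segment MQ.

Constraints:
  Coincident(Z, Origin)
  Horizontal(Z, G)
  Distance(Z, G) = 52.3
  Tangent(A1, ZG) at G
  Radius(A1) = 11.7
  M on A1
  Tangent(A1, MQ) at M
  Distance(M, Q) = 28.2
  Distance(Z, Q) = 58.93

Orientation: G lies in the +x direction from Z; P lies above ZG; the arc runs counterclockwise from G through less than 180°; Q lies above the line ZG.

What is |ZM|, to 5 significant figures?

64.131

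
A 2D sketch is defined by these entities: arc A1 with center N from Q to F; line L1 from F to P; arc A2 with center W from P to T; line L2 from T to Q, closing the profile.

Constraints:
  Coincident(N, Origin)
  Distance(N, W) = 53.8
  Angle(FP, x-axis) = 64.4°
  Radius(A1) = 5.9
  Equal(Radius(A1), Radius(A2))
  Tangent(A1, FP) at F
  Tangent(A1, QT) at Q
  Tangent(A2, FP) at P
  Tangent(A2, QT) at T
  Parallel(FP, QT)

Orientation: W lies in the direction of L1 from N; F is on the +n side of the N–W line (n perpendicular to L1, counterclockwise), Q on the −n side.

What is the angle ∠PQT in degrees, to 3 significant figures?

12.4°

The slot axis is L1's direction at 64.4°, so u = (cos 64.4°, sin 64.4°) = (0.432, 0.902) and n = (−sin 64.4°, cos 64.4°) = (-0.902, 0.432). N is at the origin and W lies 53.8 along u from N, so W = 53.8·u = (23.2, 48.5). Tangency of A1 to both parallel lines with radius 5.9 puts F and Q at N ± 5.9·n: F = (-5.32, 2.55), Q = (5.32, -2.55). Equal radii place P and T the same way about W: P = W + 5.9·n = (17.9, 51.1), T = W − 5.9·n = (28.6, 46.0). Then cos ∠PQT = QP·QT / (|QP||QT|), giving 12.4°.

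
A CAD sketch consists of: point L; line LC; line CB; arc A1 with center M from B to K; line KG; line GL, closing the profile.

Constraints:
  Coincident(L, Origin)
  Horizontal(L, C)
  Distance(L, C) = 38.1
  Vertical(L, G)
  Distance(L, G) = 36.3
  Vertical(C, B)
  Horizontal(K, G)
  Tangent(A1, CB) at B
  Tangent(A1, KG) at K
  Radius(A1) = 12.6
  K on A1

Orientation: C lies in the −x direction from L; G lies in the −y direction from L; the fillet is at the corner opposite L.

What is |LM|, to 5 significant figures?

34.813

L is at the origin; L and C share the same y with |LC| = 38.1 and C on the −x side, so C = (-38.100, 0.0000). LG is vertical with |LG| = 36.3 and G on the −y side, so G = (0.0000, -36.300). The virtual corner opposite L is at (-38.100, -36.300). The tangent condition forces MB to be normal to CB and the tangent condition forces MK to be normal to KG, with radius 12.6, so the center M sits 12.6 in from both sides at M = (-25.500, -23.700). Then |LM| = |M − L| = 34.813.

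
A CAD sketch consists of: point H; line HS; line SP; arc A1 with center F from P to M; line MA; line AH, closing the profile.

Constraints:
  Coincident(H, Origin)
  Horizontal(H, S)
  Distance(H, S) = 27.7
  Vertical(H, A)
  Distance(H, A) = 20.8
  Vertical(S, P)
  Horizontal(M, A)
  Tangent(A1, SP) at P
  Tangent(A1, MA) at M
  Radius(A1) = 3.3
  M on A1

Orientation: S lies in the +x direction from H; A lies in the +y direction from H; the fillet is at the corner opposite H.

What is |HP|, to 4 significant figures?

32.76

The virtual corner opposite H is at (27.70, 20.80). The tangent condition forces FP to be normal to SP and since A1 is tangent to MA there, FM ⟂ MA, with radius 3.3, so the center F sits 3.3 in from both sides at F = (24.40, 17.50). That places the tangent points at P = (27.70, 17.50) on SP and M = (24.40, 20.80) on MA. Then |HP| = |P − H| = 32.76.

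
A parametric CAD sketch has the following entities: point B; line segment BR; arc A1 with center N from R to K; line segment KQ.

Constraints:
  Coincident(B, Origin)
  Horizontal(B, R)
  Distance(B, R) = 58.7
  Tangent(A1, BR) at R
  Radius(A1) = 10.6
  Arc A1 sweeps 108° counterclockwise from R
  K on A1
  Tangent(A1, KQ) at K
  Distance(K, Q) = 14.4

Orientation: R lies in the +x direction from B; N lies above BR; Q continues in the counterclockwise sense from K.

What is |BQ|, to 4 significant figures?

69.99

On A1, R sits at bearing -90° from N; a 108° counterclockwise sweep puts K at bearing 18°, so K = N + 10.6·(cos 18°, sin 18°) = (68.78, 13.88). A1 meets KQ tangentially, so NK is at right angles to KQ, so KQ runs along (−sin 18°, cos 18°); with |KQ| = 14.4, Q = (64.33, 27.57). Then |BQ| = |Q − B| = 69.99.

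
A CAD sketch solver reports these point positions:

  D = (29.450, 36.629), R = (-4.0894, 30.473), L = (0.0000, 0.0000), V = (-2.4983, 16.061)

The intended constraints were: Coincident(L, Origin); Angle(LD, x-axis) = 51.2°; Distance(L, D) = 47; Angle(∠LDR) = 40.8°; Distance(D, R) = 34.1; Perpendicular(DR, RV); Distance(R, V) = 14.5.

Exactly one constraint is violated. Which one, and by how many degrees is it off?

Perpendicular(DR, RV) — off by 4.10°.

L = (0.00, 0.00) ✓; LD at 51.20° ✓; |LD| = 47.00 ✓; ∠LDR = 40.80° ✓; |DR| = 34.10 ✓; ∠(DR, RV) = 85.90° ✗; |RV| = 14.50 ✓.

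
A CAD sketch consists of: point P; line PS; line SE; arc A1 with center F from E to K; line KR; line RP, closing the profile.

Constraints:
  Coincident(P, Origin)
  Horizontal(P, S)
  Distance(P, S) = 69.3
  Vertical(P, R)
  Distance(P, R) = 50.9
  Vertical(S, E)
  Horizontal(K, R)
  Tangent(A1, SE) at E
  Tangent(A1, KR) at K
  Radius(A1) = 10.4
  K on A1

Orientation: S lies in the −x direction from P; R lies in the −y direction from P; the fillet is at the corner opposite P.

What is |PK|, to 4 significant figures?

77.85

P is at the origin; PS is horizontal with |PS| = 69.3 and S on the −x side, so S = (-69.30, 0.000). P and R share the same x with |PR| = 50.9 and R on the −y side, so R = (0.000, -50.90). The virtual corner opposite P is at (-69.30, -50.90). Tangency of A1 to SE means the radius FE is perpendicular to SE and tangency of A1 to KR means the radius FK is perpendicular to KR, with radius 10.4, so the center F sits 10.4 in from both sides at F = (-58.90, -40.50). That places the tangent points at E = (-69.30, -40.50) on SE and K = (-58.90, -50.90) on KR. Then |PK| = |K − P| = 77.85.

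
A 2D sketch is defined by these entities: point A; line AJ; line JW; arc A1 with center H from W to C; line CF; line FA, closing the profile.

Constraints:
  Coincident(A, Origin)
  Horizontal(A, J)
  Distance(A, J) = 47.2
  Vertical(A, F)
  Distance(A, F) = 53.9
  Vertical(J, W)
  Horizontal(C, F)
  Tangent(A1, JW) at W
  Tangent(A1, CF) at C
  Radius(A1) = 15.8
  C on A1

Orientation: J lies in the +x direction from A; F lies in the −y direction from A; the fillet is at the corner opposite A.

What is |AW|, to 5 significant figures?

60.658

A is at the origin; AJ is horizontal with |AJ| = 47.2 and J on the +x side, so J = (47.200, 0.0000). AF is vertical with |AF| = 53.9 and F on the −y side, so F = (0.0000, -53.900). The virtual corner opposite A is at (47.200, -53.900). A1 meets JW tangentially, so HW is at right angles to JW and A1 meets CF tangentially, so HC is at right angles to CF, with radius 15.8, so the center H sits 15.8 in from both sides at H = (31.400, -38.100). That places the tangent points at W = (47.200, -38.100) on JW and C = (31.400, -53.900) on CF. Then |AW| = |W − A| = 60.658.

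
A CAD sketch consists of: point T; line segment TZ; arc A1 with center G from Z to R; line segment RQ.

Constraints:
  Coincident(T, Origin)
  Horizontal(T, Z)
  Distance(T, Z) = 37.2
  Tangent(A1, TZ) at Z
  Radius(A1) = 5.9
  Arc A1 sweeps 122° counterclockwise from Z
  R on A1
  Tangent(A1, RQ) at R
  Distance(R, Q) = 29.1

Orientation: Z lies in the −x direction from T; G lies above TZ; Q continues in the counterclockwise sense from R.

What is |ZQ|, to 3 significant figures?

35.3

T is at the origin; TZ is horizontal with |TZ| = 37.2 and Z on the −x side, so Z = (-37.2, 0.00). The tangent condition forces GZ to be normal to TZ, so G = Z + (0, 5.9) = (-37.2, 5.90). On A1, Z sits at bearing -90° from G; a 122° counterclockwise sweep puts R at bearing 32°, so R = G + 5.9·(cos 32°, sin 32°) = (-32.2, 9.03). The tangent condition forces GR to be normal to RQ, so RQ runs along (−sin 32°, cos 32°); with |RQ| = 29.1, Q = (-47.6, 33.7). Then |ZQ| = |Q − Z| = 35.3.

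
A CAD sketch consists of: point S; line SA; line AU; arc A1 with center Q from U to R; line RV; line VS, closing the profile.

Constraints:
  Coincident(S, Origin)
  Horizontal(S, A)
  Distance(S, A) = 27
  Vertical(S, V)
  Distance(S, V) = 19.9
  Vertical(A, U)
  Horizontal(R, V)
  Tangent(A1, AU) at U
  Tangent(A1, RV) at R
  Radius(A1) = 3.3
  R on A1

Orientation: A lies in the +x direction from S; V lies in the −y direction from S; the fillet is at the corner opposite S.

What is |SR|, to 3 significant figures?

30.9

S is at the origin; SA is horizontal with |SA| = 27.0 and A on the +x side, so A = (27.0, 0.00). SV is vertical with |SV| = 19.9 and V on the −y side, so V = (0.00, -19.9). The virtual corner opposite S is at (27.0, -19.9). Tangency of A1 to AU means the radius QU is perpendicular to AU and since A1 is tangent to RV there, QR ⟂ RV, with radius 3.3, so the center Q sits 3.3 in from both sides at Q = (23.7, -16.6). That places the tangent points at U = (27.0, -16.6) on AU and R = (23.7, -19.9) on RV. Then |SR| = |R − S| = 30.9.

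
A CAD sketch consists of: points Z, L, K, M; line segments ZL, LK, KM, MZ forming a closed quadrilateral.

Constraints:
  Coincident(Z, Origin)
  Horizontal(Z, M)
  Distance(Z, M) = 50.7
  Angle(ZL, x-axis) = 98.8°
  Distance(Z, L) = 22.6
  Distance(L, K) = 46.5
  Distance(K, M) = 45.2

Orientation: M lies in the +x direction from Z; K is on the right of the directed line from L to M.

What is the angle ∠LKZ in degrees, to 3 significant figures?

8.73°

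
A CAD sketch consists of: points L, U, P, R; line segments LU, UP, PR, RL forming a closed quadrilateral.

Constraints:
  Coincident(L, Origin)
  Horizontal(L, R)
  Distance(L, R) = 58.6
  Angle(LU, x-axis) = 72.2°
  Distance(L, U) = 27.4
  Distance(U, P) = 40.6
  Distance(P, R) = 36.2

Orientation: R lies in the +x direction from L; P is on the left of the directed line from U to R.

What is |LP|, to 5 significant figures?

59.244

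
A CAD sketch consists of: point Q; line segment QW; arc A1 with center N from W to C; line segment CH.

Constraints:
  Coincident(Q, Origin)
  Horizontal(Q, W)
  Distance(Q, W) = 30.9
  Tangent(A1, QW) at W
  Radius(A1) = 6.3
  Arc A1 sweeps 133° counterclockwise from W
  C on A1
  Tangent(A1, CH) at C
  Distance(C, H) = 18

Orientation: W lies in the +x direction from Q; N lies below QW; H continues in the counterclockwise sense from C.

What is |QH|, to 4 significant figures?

45.30

On A1, W sits at bearing 90° from N; a 133° counterclockwise sweep puts C at bearing 223°, so C = N + 6.3·(cos 223°, sin 223°) = (26.29, -10.60). Since A1 is tangent to CH there, NC ⟂ CH, so CH runs along (−sin 223°, cos 223°); with |CH| = 18.0, H = (38.57, -23.76). Then |QH| = |H − Q| = 45.30.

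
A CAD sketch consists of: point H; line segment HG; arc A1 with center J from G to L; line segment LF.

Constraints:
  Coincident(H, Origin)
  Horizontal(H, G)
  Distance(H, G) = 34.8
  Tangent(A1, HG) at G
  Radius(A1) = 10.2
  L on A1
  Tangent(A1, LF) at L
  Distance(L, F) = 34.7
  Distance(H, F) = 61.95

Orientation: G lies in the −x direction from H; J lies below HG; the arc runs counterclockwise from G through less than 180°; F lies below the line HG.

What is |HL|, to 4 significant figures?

46.31

Checks: |JL| = 10.20 ✓; ∠(JL, LF) = 90.00° ✓; |LF| = 34.70 ✓; |HF| = 61.95 ✓.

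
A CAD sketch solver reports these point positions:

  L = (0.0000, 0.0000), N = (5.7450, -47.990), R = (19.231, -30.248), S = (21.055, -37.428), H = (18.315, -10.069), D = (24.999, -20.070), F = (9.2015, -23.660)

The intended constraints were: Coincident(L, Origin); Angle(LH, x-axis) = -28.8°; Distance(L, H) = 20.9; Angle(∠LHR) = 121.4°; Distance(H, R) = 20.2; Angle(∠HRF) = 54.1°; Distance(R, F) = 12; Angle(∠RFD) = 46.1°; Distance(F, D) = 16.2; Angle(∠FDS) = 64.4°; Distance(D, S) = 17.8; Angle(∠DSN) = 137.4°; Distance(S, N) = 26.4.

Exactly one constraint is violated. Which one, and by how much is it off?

Distance(S, N) = 26.4 — off by 7.80.

L = (0.00, 0.00) ✓; LH at -28.80° ✓; |LH| = 20.90 ✓; ∠LHR = 121.4° ✓; |HR| = 20.20 ✓; ∠HRF = 54.10° ✓; |RF| = 12.00 ✓; ∠RFD = 46.10° ✓; |FD| = 16.20 ✓; ∠FDS = 64.40° ✓; |DS| = 17.80 ✓; ∠DSN = 137.4° ✓; |SN| = 18.60 ✗.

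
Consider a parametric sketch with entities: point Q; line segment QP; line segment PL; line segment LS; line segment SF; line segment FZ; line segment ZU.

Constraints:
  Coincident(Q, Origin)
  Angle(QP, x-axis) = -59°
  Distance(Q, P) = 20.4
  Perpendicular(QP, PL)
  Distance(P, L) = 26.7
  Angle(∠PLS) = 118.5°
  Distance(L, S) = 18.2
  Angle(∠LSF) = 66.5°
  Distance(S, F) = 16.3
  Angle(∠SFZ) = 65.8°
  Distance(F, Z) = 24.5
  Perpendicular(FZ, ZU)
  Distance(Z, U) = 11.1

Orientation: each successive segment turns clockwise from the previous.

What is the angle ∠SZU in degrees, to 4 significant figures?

50.16°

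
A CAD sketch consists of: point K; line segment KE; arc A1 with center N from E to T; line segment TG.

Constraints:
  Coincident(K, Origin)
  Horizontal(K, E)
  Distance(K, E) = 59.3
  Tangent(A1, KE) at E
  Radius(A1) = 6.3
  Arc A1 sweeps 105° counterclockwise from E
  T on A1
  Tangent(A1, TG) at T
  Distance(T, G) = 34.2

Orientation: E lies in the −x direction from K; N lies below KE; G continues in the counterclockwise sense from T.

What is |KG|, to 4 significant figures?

69.82

K is at the origin; KE is horizontal with |KE| = 59.3 and E on the −x side, so E = (-59.30, 0.000). Since A1 is tangent to KE there, NE ⟂ KE, so N = E + (0, -6.3) = (-59.30, -6.300). On A1, E sits at bearing 90° from N; a 105° counterclockwise sweep puts T at bearing 195°, so T = N + 6.3·(cos 195°, sin 195°) = (-65.39, -7.931). Tangency of A1 to TG means the radius NT is perpendicular to TG, so TG runs along (−sin 195°, cos 195°); with |TG| = 34.2, G = (-56.53, -40.97). Then |KG| = |G − K| = 69.82.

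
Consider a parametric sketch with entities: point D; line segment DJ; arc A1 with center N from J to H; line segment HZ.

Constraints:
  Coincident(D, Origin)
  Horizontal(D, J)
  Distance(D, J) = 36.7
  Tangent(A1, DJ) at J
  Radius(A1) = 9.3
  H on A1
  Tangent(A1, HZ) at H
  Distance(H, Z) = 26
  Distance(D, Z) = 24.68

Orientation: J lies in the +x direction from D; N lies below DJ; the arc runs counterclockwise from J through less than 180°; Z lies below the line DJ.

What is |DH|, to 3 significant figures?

30.1

D is at the origin; DJ is horizontal with |DJ| = 36.7 and J on the +x side, so J = (36.7, 0.00). Tangency of A1 to DJ means the radius NJ is perpendicular to DJ, so N = J + (0, -9.3) = (36.7, -9.30). Since NH ⟂ HZ (tangency), |NZ| = √(9.3² + 26.0²) = 27.6 regardless of where H sits on A1. So Z lies on both circle(D, 24.68) and circle(N, 27.6); the below-DJ intersection is Z = (12.0, -21.6). H is the foot of the tangent from Z: H = (30.0, -2.85).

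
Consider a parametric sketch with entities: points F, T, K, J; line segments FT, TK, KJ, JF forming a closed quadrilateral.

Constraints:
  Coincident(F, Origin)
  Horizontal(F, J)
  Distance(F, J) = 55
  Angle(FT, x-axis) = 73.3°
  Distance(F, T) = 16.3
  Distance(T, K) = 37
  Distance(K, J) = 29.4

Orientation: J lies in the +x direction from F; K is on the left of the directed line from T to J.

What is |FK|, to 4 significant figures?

47.72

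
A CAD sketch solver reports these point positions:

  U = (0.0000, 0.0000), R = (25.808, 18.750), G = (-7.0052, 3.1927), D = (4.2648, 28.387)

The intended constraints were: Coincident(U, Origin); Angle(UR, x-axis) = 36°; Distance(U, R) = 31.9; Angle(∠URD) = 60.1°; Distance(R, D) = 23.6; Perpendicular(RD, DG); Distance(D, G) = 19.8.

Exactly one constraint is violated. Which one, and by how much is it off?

Distance(D, G) = 19.8 — off by 7.80.

U = (0.00, 0.00) ✓; UR at 36.00° ✓; |UR| = 31.90 ✓; ∠URD = 60.10° ✓; |RD| = 23.60 ✓; ∠(RD, DG) = 90.00° ✓; |DG| = 27.60 ✗.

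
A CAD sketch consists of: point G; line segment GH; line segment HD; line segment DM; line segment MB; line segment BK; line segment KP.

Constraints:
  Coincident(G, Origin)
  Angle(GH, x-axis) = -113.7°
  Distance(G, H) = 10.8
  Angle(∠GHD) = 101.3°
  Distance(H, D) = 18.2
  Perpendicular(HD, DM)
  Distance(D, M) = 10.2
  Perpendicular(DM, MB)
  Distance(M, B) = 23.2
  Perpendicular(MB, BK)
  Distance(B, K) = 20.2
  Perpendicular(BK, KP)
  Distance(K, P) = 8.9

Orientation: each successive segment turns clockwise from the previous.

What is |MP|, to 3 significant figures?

24.7

G is at the origin; GH runs at -113.7° with length 10.8, so H = (-4.34, -9.89). ∠GHD = 101.3° gives HD at 168° from the x-axis; with |HD| = 18.2, D = (-22.1, -5.98). The perpendicularity gives DM at right angles to HD, so DM runs at 77.6°; with |DM| = 10.2, M = (-19.9, 3.98). The perpendicularity gives MB at right angles to DM, so MB runs at -12.4°; with |MB| = 23.2, B = (2.73, -1.00). MB ⟂ BK, so BK runs at -102°; with |BK| = 20.2, K = (-1.61, -20.7). The perpendicularity gives KP at right angles to BK, so KP runs at 168°; with |KP| = 8.9, P = (-10.3, -18.8). Then |MP| = |P − M| = 24.7.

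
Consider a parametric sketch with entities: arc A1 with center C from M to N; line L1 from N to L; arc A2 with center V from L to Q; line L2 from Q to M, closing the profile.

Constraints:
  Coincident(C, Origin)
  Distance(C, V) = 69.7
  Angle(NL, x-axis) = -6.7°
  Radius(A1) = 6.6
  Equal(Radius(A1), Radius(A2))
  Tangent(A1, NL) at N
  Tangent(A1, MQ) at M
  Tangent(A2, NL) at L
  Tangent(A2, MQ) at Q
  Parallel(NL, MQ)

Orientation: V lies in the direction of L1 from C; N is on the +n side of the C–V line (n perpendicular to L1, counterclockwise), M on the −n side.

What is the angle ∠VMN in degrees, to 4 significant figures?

84.59°

The slot axis is L1's direction at -6.7°, so u = (cos -6.7°, sin -6.7°) = (0.9932, -0.1167) and n = (−sin -6.7°, cos -6.7°) = (0.1167, 0.9932). C is at the origin and V lies 69.7 along u from C, so V = 69.7·u = (69.22, -8.132). Tangency of A1 to both parallel lines with radius 6.6 puts N and M at C ± 6.6·n: N = (0.7700, 6.555), M = (-0.7700, -6.555). Then cos ∠VMN = MV·MN / (|MV||MN|), giving 84.59°.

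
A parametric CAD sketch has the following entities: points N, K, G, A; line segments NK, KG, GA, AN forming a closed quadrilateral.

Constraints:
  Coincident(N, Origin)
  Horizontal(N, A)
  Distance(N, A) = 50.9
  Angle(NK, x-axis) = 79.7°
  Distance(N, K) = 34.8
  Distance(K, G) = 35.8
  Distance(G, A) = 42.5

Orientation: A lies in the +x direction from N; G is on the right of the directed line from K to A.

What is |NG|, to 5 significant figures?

8.5575

Checks: |KG| = 35.80 ✓; |GA| = 42.50 ✓.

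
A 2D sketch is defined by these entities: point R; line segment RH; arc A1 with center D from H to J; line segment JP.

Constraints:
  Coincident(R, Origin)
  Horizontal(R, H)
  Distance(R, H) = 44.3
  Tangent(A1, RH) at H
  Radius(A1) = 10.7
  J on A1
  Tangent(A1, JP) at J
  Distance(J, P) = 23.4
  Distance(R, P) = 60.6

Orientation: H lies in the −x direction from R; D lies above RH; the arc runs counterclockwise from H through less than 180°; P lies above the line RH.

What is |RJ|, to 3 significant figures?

39.2

R is at the origin; RH is horizontal with |RH| = 44.3 and H on the −x side, so H = (-44.3, 0.00). A1 meets RH tangentially, so DH is at right angles to RH, so D = H + (0, 10.7) = (-44.3, 10.7). Since DJ ⟂ JP (tangency), |DP| = √(10.7² + 23.4²) = 25.7 regardless of where J sits on A1. So P lies on both circle(R, 60.6) and circle(D, 25.7); the above-RH intersection is P = (-48.7, 36.0). J is the foot of the tangent from P: J = (-35.5, 16.8).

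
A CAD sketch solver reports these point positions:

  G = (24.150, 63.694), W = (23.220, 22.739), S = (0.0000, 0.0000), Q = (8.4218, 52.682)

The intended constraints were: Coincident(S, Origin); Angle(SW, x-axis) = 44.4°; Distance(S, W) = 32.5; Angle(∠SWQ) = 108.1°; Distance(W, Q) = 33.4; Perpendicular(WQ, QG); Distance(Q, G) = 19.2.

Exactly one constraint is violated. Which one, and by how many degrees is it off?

Perpendicular(WQ, QG) — off by 8.70°.

S = (0.00, 0.00) ✓; SW at 44.40° ✓; |SW| = 32.50 ✓; ∠SWQ = 108.1° ✓; |WQ| = 33.40 ✓; ∠(WQ, QG) = 81.30° ✗; |QG| = 19.20 ✓.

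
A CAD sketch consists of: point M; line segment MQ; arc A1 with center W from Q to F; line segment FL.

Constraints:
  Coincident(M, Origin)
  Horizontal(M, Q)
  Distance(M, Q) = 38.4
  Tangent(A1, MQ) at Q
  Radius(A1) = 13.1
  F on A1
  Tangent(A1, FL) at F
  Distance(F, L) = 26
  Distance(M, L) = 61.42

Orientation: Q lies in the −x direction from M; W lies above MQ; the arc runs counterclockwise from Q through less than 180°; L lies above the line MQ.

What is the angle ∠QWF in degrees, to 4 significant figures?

130.7°

M is at the origin; MQ is horizontal with |MQ| = 38.4 and Q on the −x side, so Q = (-38.40, 0.000). Since A1 is tangent to MQ there, WQ ⟂ MQ, so W = Q + (0, 13.1) = (-38.40, 13.10). Since WF ⟂ FL (tangency), |WL| = √(13.1² + 26.0²) = 29.11 regardless of where F sits on A1. So L lies on both circle(M, 61.42) and circle(W, 29.11); the above-MQ intersection is L = (-45.41, 41.36). F is the foot of the tangent from L: F = (-28.46, 21.64).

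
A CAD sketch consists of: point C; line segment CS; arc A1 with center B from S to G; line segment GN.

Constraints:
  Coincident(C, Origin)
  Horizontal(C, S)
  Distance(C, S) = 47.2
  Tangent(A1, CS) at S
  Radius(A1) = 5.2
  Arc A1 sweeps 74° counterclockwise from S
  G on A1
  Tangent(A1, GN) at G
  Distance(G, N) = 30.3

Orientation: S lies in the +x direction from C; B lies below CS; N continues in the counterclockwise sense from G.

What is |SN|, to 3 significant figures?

35.5

C is at the origin; CS is horizontal with |CS| = 47.2 and S on the +x side, so S = (47.2, 0.00). Since A1 is tangent to CS there, BS ⟂ CS, so B = S + (0, -5.2) = (47.2, -5.20). On A1, S sits at bearing 90° from B; a 74° counterclockwise sweep puts G at bearing 164°, so G = B + 5.2·(cos 164°, sin 164°) = (42.2, -3.77). A1 meets GN tangentially, so BG is at right angles to GN, so GN runs along (−sin 164°, cos 164°); with |GN| = 30.3, N = (33.8, -32.9). Then |SN| = |N − S| = 35.5.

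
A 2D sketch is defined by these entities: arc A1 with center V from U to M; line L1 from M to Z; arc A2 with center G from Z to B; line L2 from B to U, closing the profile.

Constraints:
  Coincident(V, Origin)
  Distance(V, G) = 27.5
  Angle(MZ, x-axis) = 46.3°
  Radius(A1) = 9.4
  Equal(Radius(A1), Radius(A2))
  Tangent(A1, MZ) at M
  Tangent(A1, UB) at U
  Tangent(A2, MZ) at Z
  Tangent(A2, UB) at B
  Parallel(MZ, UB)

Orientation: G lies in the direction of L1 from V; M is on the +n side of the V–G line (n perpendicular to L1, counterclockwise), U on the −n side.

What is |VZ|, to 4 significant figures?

29.06

Tangency of A1 to both parallel lines with radius 9.4 puts M and U at V ± 9.4·n: M = (-6.796, 6.494), U = (6.796, -6.494). Equal radii place Z and B the same way about G: Z = G + 9.4·n = (12.20, 26.38), B = G − 9.4·n = (25.80, 13.39). Then |VZ| = |Z − V| = 29.06.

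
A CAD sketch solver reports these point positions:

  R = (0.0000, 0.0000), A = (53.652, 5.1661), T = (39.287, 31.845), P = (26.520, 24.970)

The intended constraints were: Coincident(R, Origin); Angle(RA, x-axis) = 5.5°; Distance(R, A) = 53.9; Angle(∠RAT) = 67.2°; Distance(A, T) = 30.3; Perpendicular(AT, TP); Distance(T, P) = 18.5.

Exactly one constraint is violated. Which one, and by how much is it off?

Distance(T, P) = 18.5 — off by 4.00.

R = (0.00, 0.00) ✓; RA at 5.500° ✓; |RA| = 53.90 ✓; ∠RAT = 67.20° ✓; |AT| = 30.30 ✓; ∠(AT, TP) = 90.00° ✓; |TP| = 14.50 ✗.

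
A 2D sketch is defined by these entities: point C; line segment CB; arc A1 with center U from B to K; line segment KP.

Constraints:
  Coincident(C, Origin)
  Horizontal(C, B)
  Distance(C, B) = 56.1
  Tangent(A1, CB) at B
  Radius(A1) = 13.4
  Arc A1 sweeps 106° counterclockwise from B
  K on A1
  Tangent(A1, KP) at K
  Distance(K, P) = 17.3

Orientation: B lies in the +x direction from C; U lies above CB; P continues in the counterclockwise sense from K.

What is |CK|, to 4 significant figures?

71.07

C is at the origin; C and B share the same y with |CB| = 56.1 and B on the +x side, so B = (56.10, 0.000). A1 meets CB tangentially, so UB is at right angles to CB, so U = B + (0, 13.4) = (56.10, 13.40). On A1, B sits at bearing -90° from U; a 106° counterclockwise sweep puts K at bearing 16°, so K = U + 13.4·(cos 16°, sin 16°) = (68.98, 17.09). Then |CK| = |K − C| = 71.07.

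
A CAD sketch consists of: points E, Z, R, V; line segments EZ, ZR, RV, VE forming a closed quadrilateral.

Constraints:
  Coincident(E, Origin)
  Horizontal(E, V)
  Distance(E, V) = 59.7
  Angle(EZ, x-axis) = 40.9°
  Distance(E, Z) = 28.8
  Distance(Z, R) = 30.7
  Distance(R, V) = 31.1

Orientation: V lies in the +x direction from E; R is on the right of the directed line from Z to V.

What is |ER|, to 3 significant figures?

32.2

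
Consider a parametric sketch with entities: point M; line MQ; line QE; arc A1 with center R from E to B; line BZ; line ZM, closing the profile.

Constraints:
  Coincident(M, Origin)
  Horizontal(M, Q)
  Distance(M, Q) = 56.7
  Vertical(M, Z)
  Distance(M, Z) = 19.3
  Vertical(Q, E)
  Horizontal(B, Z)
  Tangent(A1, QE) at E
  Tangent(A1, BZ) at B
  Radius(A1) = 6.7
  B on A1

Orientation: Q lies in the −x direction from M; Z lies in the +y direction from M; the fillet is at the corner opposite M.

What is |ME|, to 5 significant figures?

58.083

M is at the origin; M and Q share the same y with |MQ| = 56.7 and Q on the −x side, so Q = (-56.700, 0.0000). MZ is vertical with |MZ| = 19.3 and Z on the +y side, so Z = (0.0000, 19.300). The virtual corner opposite M is at (-56.700, 19.300). A1 meets QE tangentially, so RE is at right angles to QE and since A1 is tangent to BZ there, RB ⟂ BZ, with radius 6.7, so the center R sits 6.7 in from both sides at R = (-50.000, 12.600). That places the tangent points at E = (-56.700, 12.600) on QE and B = (-50.000, 19.300) on BZ. Then |ME| = |E − M| = 58.083.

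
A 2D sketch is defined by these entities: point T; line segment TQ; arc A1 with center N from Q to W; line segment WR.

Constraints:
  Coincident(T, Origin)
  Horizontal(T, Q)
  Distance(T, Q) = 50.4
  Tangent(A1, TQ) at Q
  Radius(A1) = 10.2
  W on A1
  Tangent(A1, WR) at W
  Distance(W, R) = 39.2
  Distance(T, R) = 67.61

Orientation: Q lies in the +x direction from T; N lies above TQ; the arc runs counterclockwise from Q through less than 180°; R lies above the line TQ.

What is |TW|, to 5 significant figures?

61.475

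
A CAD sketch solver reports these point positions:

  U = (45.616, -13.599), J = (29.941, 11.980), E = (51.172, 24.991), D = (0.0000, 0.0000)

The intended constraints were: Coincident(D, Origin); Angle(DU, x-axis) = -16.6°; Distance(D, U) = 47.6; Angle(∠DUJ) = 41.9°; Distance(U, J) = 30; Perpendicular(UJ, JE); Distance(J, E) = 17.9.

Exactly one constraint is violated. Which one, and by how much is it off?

Distance(J, E) = 17.9 — off by 7.00.

D = (0.00, 0.00) ✓; DU at -16.60° ✓; |DU| = 47.60 ✓; ∠DUJ = 41.90° ✓; |UJ| = 30.00 ✓; ∠(UJ, JE) = 90.00° ✓; |JE| = 24.90 ✗.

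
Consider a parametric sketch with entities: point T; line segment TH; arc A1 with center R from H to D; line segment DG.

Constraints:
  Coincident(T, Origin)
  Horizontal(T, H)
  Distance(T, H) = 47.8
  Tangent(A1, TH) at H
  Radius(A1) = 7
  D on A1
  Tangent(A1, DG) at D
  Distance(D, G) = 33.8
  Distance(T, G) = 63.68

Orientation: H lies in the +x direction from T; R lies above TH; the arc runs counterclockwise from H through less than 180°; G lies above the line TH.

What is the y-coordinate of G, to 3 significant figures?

41.5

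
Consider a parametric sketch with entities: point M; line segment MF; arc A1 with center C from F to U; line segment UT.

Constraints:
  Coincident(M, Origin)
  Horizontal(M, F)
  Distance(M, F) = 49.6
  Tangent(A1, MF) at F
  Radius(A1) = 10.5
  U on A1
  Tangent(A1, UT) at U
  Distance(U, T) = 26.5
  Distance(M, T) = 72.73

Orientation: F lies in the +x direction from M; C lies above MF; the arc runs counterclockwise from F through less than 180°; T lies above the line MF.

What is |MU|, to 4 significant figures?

60.69

Checks: ∠(CF, FM) = 90.00° ✓; |CU| = 10.50 ✓; ∠(CU, UT) = 90.00° ✓; |UT| = 26.50 ✓; |MT| = 72.73 ✓.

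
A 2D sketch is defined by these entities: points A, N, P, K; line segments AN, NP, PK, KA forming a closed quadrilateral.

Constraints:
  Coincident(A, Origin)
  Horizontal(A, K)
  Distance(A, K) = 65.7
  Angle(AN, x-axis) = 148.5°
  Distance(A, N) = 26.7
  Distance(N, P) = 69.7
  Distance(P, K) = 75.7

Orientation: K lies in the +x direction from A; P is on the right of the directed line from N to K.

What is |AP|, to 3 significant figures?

49.3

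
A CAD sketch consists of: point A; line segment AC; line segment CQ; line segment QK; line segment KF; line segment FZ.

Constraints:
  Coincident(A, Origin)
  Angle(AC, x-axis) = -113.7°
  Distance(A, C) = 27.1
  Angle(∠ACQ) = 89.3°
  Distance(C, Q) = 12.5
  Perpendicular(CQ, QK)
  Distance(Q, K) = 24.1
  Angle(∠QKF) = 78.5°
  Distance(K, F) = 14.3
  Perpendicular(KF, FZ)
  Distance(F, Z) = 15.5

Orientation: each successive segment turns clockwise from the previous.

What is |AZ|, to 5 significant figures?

21.075

∠QKF = 78.5° gives KF at -35.900° from the x-axis; with |KF| = 14.3, F = (-0.73692, -6.0883). KF ⟂ FZ, so FZ runs at -125.90°; with |FZ| = 15.5, Z = (-9.8257, -18.644). Then |AZ| = |Z − A| = 21.075.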